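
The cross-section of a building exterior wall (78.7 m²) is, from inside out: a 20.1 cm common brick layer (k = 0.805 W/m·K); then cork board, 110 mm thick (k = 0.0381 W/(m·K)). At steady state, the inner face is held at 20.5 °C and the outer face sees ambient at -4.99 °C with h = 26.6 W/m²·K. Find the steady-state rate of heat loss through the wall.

Q = 632 W

Resistance network (inner→outer):
  R_common brick = L/(kA) = 0.201/(0.805·78.7) = 0.003173 K/W
  R_cork board = L/(kA) = 0.110/(0.0381·78.7) = 0.03669 K/W
  R_conv,out = 1/(hA) = 1/(26.6·78.7) = 4.777×10^-4 K/W
ΣR = 0.003173 + 0.03669 + 4.777×10^-4 = 0.04034 K/W
Q = ΔT/ΣR = (20.5 °C − -4.99 °C)/0.04034 = 632 W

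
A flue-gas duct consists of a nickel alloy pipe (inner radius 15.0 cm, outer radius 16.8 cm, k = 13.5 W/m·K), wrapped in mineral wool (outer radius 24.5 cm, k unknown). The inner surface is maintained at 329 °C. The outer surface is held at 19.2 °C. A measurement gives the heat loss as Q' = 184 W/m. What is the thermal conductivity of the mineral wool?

k = 0.0357 W/m·K

ΣR = ΔT/Q' = |329 − 19.2|/184 = 1.684 m·K/W
Known resistances:
  R'_nickel alloy = ln(0.168/0.150)/(2πk) = 0.1133/(2π·13.5) = 0.001336 m·K/W
R_mineral wool = ΣR − ΣR_known = 1.684 − 0.001336 = 1.683 m·K/W
ln(r₂/r₁)/(2πk) = 1.683 ⇒ k = 0.3773/(2π·1.683) = 0.0357 W/m·K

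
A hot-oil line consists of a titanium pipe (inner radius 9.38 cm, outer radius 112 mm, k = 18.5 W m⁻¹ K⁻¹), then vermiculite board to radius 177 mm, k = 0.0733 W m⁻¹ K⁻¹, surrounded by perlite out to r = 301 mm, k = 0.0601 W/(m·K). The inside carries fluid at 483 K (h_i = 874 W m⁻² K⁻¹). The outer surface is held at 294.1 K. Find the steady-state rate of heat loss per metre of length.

Series thermal resistances, inner to outer:
  R'_conv,in = 1/(2πr h) = 1/(2π·0.0938·874) = 0.001941 m·K/W
  R'_titanium = ln(0.112/0.0938)/(2πk) = 0.1773/(2π·18.5) = 0.001526 m·K/W
  R'_vermiculite board = ln(0.177/0.112)/(2πk) = 0.4577/(2π·0.0733) = 0.9937 m·K/W
  R'_perlite = ln(0.301/0.177)/(2πk) = 0.5310/(2π·0.0601) = 1.406 m·K/W
ΣR = 0.001941 + 0.001526 + 0.9937 + 1.406 = 2.403 m·K/W
Q' = ΔT/ΣR = (483 K − 294.1 K)/2.403 = 78.6 W/m

Q' = 78.6 W/m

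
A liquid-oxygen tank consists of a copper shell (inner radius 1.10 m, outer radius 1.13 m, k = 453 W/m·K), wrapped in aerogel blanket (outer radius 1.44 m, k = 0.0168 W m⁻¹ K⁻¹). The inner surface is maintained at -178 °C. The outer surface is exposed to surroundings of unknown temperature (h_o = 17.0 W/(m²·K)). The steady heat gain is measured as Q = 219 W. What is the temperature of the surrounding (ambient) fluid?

T_out = 20.1 °C

Series resistances:
  R_copper = (1/1.10 − 1/1.13)/(4πk) = 0.02414/(4π·453) = 4.240×10^-6 K/W
  R_aerogel blanket = (1/1.13 − 1/1.44)/(4πk) = 0.1905/(4π·0.0168) = 0.9024 K/W
  R_conv,out = 1/(4πr²h) = 1/(4π·1.44²·17.0) = 0.002257 K/W
ΣR = 0.9047 K/W
ΔT = Q·ΣR = 219 × 0.9047 = 198.1 K
Heat flows inward, so T_out = T_in + ΔT = -178 + 198.1 = 20.1 °C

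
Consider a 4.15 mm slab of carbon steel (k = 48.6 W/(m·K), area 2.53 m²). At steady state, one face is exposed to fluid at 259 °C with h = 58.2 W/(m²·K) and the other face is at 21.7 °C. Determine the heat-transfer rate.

Resistance network (inner→outer):
  R_conv,in = 1/(hA) = 1/(58.2·2.53) = 0.006791 K/W
  R_carbon steel = L/(kA) = 0.00415/(48.6·2.53) = 3.375×10^-5 K/W
ΣR = 0.006791 + 3.375×10^-5 = 0.006825 K/W
Q = ΔT/ΣR = (259 °C − 21.7 °C)/0.006825 = 34800 W

Q = 34800 W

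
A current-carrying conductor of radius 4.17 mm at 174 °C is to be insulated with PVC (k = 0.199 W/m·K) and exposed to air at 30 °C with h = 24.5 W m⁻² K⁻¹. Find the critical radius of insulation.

For a cylinder, r_cr = k_ins/h = 0.199/24.5 = 0.00812 m = 0.812 cm

r_cr = 0.812 cm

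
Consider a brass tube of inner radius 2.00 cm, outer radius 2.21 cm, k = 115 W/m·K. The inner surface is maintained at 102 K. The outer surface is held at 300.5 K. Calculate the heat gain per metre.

Q' = 2πk·ΔT/ln(r₂/r₁) = 2π × 115 × 198.5 / ln(0.0221/0.0200) = 1.44×10^6 W/m

Q' = 1440 kW/m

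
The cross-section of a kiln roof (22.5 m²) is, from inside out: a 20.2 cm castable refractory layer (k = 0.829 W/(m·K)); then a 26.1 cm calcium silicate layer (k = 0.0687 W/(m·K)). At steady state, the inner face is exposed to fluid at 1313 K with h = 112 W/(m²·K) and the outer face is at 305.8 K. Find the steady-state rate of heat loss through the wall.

Resistance network (inner→outer):
  R_conv,in = 1/(hA) = 1/(112·22.5) = 3.968×10^-4 K/W
  R_castable refractory = L/(kA) = 0.202/(0.829·22.5) = 0.01083 K/W
  R_calcium silicate = L/(kA) = 0.261/(0.0687·22.5) = 0.1689 K/W
ΣR = 3.968×10^-4 + 0.01083 + 0.1689 = 0.1801 K/W
Q = ΔT/ΣR = (1313 K − 305.8 K)/0.1801 = 5590 W

Q = 5590 W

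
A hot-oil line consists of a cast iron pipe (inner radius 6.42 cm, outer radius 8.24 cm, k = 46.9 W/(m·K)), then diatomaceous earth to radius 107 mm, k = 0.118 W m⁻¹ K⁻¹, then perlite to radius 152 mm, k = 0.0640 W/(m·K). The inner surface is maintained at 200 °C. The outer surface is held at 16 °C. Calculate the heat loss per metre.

Q' = 150 W/m

Treat each layer as a resistance in series:
  R'_cast iron = ln(0.0824/0.0642)/(2πk) = 0.2496/(2π·46.9) = 8.470×10^-4 m·K/W
  R'_diatomaceous earth = ln(0.107/0.0824)/(2πk) = 0.2612/(2π·0.118) = 0.3524 m·K/W
  R'_perlite = ln(0.152/0.107)/(2πk) = 0.3511/(2π·0.0640) = 0.8730 m·K/W
ΣR = 8.470×10^-4 + 0.3524 + 0.8730 = 1.226 m·K/W
Q' = ΔT/ΣR = (200 °C − 16 °C)/1.226 = 150 W/m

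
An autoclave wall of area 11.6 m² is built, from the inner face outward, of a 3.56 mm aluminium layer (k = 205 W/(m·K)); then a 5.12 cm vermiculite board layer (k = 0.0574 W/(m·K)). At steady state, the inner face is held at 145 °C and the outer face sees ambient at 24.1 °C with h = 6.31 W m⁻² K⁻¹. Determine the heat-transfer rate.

Series thermal resistances, inner to outer:
  R_aluminium = L/(kA) = 0.00356/(205·11.6) = 1.497×10^-6 K/W
  R_vermiculite board = L/(kA) = 0.0512/(0.0574·11.6) = 0.07690 K/W
  R_conv,out = 1/(hA) = 1/(6.31·11.6) = 0.01366 K/W
ΣR = 1.497×10^-6 + 0.07690 + 0.01366 = 0.09056 K/W
Q = ΔT/ΣR = (145 °C − 24.1 °C)/0.09056 = 1340 W

Q = 1340 W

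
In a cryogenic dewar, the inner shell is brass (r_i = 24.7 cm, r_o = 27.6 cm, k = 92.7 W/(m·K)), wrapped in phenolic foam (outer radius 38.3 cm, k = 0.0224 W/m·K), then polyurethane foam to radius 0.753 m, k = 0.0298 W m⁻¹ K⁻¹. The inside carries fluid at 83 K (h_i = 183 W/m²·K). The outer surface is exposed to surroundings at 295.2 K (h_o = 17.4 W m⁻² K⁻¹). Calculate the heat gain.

Q = 30.2 W

Series thermal resistances, inner to outer:
  R_conv,in = 1/(4πr²h) = 1/(4π·0.247²·183) = 0.007128 K/W
  R_brass = (1/0.247 − 1/0.276)/(4πk) = 0.4254/(4π·92.7) = 3.652×10^-4 K/W
  R_phenolic foam = (1/0.276 − 1/0.383)/(4πk) = 1.012/(4π·0.0224) = 3.596 K/W
  R_polyurethane foam = (1/0.383 − 1/0.753)/(4πk) = 1.283/(4π·0.0298) = 3.426 K/W
  R_conv,out = 1/(4πr²h) = 1/(4π·0.753²·17.4) = 0.008066 K/W
ΣR = 0.007128 + 3.652×10^-4 + 3.596 + 3.426 + 0.008066 = 7.038 K/W
Q = ΔT/ΣR = (83 K − 295.2 K)/7.038 = -30.2 W
(Negative Q ⇒ heat flows inward; heat gain = 30.2 W.)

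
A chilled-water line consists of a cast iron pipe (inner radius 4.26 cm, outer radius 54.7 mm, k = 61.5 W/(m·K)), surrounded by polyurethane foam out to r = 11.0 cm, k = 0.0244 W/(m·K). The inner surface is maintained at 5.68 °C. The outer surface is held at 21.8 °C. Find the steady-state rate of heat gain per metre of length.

Q' = 3.54 W/m

Series thermal resistances, inner to outer:
  R'_cast iron = ln(0.0547/0.0426)/(2πk) = 0.2500/(2π·61.5) = 6.470×10^-4 m·K/W
  R'_polyurethane foam = ln(0.110/0.0547)/(2πk) = 0.6986/(2π·0.0244) = 4.557 m·K/W
ΣR = 6.470×10^-4 + 4.557 = 4.558 m·K/W
Q' = ΔT/ΣR = (5.68 °C − 21.8 °C)/4.558 = -3.54 W/m
(Negative Q' ⇒ heat flows inward; heat gain = 3.54 W/m.)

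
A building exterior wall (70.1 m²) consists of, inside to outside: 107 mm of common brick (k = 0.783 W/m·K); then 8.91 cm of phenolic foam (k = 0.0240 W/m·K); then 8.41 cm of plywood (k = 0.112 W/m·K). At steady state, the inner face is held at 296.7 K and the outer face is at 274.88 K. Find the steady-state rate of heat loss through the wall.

Q = 333 W

Series thermal resistances, inner to outer:
  R_common brick = L/(kA) = 0.107/(0.783·70.1) = 0.001949 K/W
  R_phenolic foam = L/(kA) = 0.0891/(0.0240·70.1) = 0.05296 K/W
  R_plywood = L/(kA) = 0.0841/(0.112·70.1) = 0.01071 K/W
ΣR = 0.001949 + 0.05296 + 0.01071 = 0.06562 K/W
Q = ΔT/ΣR = (296.7 K − 274.88 K)/0.06562 = 333 W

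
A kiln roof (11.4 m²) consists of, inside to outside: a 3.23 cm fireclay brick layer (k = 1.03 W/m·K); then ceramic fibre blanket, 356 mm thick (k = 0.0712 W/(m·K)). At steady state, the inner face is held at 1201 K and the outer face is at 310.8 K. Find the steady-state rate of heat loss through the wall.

Series thermal resistances, inner to outer:
  R_fireclay brick = L/(kA) = 0.0323/(1.03·11.4) = 0.002751 K/W
  R_ceramic fibre blanket = L/(kA) = 0.356/(0.0712·11.4) = 0.4386 K/W
ΣR = 0.002751 + 0.4386 = 0.4414 K/W
Q = ΔT/ΣR = (1201 K − 310.8 K)/0.4414 = 2020 W

Q = 2.02 kW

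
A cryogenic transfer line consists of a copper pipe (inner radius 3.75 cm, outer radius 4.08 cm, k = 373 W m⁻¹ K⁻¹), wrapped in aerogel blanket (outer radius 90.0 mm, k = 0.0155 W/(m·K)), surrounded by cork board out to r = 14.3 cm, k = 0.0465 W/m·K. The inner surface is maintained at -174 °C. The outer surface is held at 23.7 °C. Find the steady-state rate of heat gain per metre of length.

Q' = 20.4 W/m

Resistance network (inner→outer):
  R'_copper = ln(0.0408/0.0375)/(2πk) = 0.08434/(2π·373) = 3.599×10^-5 m·K/W
  R'_aerogel blanket = ln(0.0900/0.0408)/(2πk) = 0.7911/(2π·0.0155) = 8.123 m·K/W
  R'_cork board = ln(0.143/0.0900)/(2πk) = 0.4630/(2π·0.0465) = 1.585 m·K/W
ΣR = 3.599×10^-5 + 8.123 + 1.585 = 9.708 m·K/W
Q' = ΔT/ΣR = (-174 °C − 23.7 °C)/9.708 = -20.4 W/m
(Negative Q' ⇒ heat flows inward; heat gain = 20.4 W/m.)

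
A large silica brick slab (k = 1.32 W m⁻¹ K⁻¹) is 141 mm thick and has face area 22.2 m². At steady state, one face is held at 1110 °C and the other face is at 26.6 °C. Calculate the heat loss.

Q = 225 kW

Q = kA·ΔT/L = 1.32 × 22.2 × |1110 °C − 26.6 °C| / 0.141 = 2.25×10^5 W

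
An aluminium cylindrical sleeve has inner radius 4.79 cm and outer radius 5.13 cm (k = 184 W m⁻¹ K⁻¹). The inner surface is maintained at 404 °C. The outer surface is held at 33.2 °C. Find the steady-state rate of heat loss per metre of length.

Q' = 2πk·ΔT/ln(r₂/r₁) = 2π × 184 × 370.8 / ln(0.0513/0.0479) = 6.25×10^6 W/m

Q' = 6.25×10^6 W/m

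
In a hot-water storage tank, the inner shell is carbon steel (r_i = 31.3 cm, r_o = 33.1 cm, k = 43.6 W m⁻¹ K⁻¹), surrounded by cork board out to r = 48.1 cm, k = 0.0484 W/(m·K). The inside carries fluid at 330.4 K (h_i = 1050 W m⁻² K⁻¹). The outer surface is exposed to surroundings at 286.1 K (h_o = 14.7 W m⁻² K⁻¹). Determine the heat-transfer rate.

Q = 28.2 W

Resistance network (inner→outer):
  R_conv,in = 1/(4πr²h) = 1/(4π·0.313²·1050) = 7.736×10^-4 K/W
  R_carbon steel = (1/0.313 − 1/0.331)/(4πk) = 0.1737/(4π·43.6) = 3.171×10^-4 K/W
  R_cork board = (1/0.331 − 1/0.481)/(4πk) = 0.9421/(4π·0.0484) = 1.549 K/W
  R_conv,out = 1/(4πr²h) = 1/(4π·0.481²·14.7) = 0.02340 K/W
ΣR = 7.736×10^-4 + 3.171×10^-4 + 1.549 + 0.02340 = 1.573 K/W
Q = ΔT/ΣR = (330.4 K − 286.1 K)/1.573 = 28.2 W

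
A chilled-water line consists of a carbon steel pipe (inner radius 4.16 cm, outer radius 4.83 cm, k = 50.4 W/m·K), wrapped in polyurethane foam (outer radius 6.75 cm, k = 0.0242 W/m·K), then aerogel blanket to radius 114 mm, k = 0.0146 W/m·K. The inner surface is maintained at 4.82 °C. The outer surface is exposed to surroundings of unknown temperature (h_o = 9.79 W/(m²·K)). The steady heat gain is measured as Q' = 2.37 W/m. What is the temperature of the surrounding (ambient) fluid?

T_out = 23.9 °C

Series resistances:
  R'_carbon steel = ln(0.0483/0.0416)/(2πk) = 0.1493/(2π·50.4) = 4.716×10^-4 m·K/W
  R'_polyurethane foam = ln(0.0675/0.0483)/(2πk) = 0.3347/(2π·0.0242) = 2.201 m·K/W
  R'_aerogel blanket = ln(0.114/0.0675)/(2πk) = 0.5241/(2π·0.0146) = 5.713 m·K/W
  R'_conv,out = 1/(2πr h) = 1/(2π·0.114·9.79) = 0.1426 m·K/W
ΣR = 8.057 m·K/W
ΔT = Q'·ΣR = 2.37 × 8.057 = 19.10 K
Heat flows inward, so T_out = T_in + ΔT = 4.82 + 19.10 = 23.9 °C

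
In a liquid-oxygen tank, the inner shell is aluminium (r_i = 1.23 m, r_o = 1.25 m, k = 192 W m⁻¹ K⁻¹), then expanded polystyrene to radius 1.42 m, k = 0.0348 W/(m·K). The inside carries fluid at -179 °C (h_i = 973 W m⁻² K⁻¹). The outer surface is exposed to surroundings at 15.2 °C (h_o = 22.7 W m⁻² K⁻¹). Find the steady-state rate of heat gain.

Q = 880 W

Resistance network (inner→outer):
  R_conv,in = 1/(4πr²h) = 1/(4π·1.23²·973) = 5.406×10^-5 K/W
  R_aluminium = (1/1.23 − 1/1.25)/(4πk) = 0.01301/(4π·192) = 5.391×10^-6 K/W
  R_expanded polystyrene = (1/1.25 − 1/1.42)/(4πk) = 0.09577/(4π·0.0348) = 0.2190 K/W
  R_conv,out = 1/(4πr²h) = 1/(4π·1.42²·22.7) = 0.001739 K/W
ΣR = 5.406×10^-5 + 5.391×10^-6 + 0.2190 + 0.001739 = 0.2208 K/W
Q = ΔT/ΣR = (-179 °C − 15.2 °C)/0.2208 = -880 W
(Negative Q ⇒ heat flows inward; heat gain = 880 W.)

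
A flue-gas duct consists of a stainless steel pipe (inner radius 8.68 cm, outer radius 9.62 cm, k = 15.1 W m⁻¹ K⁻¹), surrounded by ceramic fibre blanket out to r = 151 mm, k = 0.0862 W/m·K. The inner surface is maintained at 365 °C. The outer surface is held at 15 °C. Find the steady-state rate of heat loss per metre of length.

Series thermal resistances, inner to outer:
  R'_stainless steel = ln(0.0962/0.0868)/(2πk) = 0.1028/(2π·15.1) = 0.001084 m·K/W
  R'_ceramic fibre blanket = ln(0.151/0.0962)/(2πk) = 0.4509/(2π·0.0862) = 0.8324 m·K/W
ΣR = 0.001084 + 0.8324 = 0.8335 m·K/W
Q' = ΔT/ΣR = (365 °C − 15 °C)/0.8335 = 420 W/m

Q' = 420 W/m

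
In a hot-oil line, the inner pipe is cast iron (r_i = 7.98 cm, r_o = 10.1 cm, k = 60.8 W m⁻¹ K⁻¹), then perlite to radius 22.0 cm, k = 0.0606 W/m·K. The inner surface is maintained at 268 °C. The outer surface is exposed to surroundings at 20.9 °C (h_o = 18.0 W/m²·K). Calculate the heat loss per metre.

Q' = 118 W/m

Resistance network (inner→outer):
  R'_cast iron = ln(0.101/0.0798)/(2πk) = 0.2356/(2π·60.8) = 6.167×10^-4 m·K/W
  R'_perlite = ln(0.220/0.101)/(2πk) = 0.7785/(2π·0.0606) = 2.045 m·K/W
  R'_conv,out = 1/(2πr h) = 1/(2π·0.220·18.0) = 0.04019 m·K/W
ΣR = 6.167×10^-4 + 2.045 + 0.04019 = 2.086 m·K/W
Q' = ΔT/ΣR = (268 °C − 20.9 °C)/2.086 = 118 W/m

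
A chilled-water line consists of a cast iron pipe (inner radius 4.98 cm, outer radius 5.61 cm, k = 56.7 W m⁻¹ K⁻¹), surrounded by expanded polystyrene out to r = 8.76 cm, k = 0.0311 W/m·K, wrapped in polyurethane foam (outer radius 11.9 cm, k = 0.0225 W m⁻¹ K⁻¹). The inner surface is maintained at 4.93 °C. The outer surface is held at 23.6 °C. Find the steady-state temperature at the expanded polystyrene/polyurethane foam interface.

T = 14.5 °C

Resistance network (inner→outer):
  R'_cast iron = ln(0.0561/0.0498)/(2πk) = 0.1191/(2π·56.7) = 3.344×10^-4 m·K/W
  R'_expanded polystyrene = ln(0.0876/0.0561)/(2πk) = 0.4456/(2π·0.0311) = 2.281 m·K/W
  R'_polyurethane foam = ln(0.119/0.0876)/(2πk) = 0.3063/(2π·0.0225) = 2.167 m·K/W
ΣR = 3.344×10^-4 + 2.281 + 2.167 = 4.448 m·K/W
Q' = ΔT/ΣR = (4.93 °C − 23.6 °C)/4.448 = -4.197 W/m
From the inner boundary to the expanded polystyrene/polyurethane foam interface, ΣR_partial = 2.281 m·K/W.
T_interface = T_in − Q'·ΣR_partial = 4.93 °C − (-4.197)(2.281) = 14.5 °C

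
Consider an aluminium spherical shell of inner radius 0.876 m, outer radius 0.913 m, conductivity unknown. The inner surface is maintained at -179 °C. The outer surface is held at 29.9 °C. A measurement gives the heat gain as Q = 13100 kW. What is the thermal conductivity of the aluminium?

k = 231 W/m·K

ΣR = ΔT/Q = |-179 − 29.9|/1.31×10^7 = 1.595×10^-5 K/W
(1/r₁−1/r₂)/(4πk) = 1.595×10^-5 ⇒ k = 0.04626/(4π·1.595×10^-5) = 231 W/m·K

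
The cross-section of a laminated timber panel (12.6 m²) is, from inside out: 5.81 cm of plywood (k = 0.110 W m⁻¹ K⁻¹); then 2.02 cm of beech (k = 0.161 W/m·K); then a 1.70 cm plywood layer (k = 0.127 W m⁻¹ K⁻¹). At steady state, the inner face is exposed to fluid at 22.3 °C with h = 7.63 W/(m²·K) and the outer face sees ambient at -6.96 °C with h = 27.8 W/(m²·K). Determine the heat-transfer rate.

Q = 386 W

Series thermal resistances, inner to outer:
  R_conv,in = 1/(hA) = 1/(7.63·12.6) = 0.01040 K/W
  R_plywood = L/(kA) = 0.0581/(0.110·12.6) = 0.04192 K/W
  R_beech = L/(kA) = 0.0202/(0.161·12.6) = 0.009958 K/W
  R_plywood = L/(kA) = 0.0170/(0.127·12.6) = 0.01062 K/W
  R_conv,out = 1/(hA) = 1/(27.8·12.6) = 0.002855 K/W
ΣR = 0.01040 + 0.04192 + 0.009958 + 0.01062 + 0.002855 = 0.07575 K/W
Q = ΔT/ΣR = (22.3 °C − -6.96 °C)/0.07575 = 386 W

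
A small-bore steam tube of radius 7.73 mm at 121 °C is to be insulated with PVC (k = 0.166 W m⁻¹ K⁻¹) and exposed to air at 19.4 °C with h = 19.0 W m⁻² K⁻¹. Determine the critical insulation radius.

For a cylinder, r_cr = k_ins/h = 0.166/19.0 = 0.00874 m = 0.874 cm

r_cr = 0.874 cm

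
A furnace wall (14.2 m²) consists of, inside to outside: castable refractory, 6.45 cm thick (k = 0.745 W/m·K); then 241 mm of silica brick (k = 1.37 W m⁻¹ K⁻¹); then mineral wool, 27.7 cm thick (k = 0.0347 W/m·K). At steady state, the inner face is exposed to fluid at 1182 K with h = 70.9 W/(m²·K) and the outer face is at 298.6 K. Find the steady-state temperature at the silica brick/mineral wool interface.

Resistance network (inner→outer):
  R_conv,in = 1/(hA) = 1/(70.9·14.2) = 9.933×10^-4 K/W
  R_castable refractory = L/(kA) = 0.0645/(0.745·14.2) = 0.006097 K/W
  R_silica brick = L/(kA) = 0.241/(1.37·14.2) = 0.01239 K/W
  R_mineral wool = L/(kA) = 0.277/(0.0347·14.2) = 0.5622 K/W
ΣR = 9.933×10^-4 + 0.006097 + 0.01239 + 0.5622 = 0.5817 K/W
Q = ΔT/ΣR = (1182 K − 298.6 K)/0.5817 = 1519 W
From the inner boundary to the silica brick/mineral wool interface, ΣR_partial = 0.01948 K/W.
T_interface = T_in − Q·ΣR_partial = 1182 K − (1519)(0.01948) = 1152 K

T = 1152 K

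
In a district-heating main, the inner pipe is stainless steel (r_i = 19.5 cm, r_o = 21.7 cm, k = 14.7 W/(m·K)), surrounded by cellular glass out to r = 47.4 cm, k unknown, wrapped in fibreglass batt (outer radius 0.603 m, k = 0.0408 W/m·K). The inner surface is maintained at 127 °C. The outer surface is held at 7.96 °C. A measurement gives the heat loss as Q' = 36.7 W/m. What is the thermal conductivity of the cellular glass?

ΣR = ΔT/Q' = |127 − 7.96|/36.7 = 3.244 m·K/W
Known resistances:
  R'_stainless steel = ln(0.217/0.195)/(2πk) = 0.1069/(2π·14.7) = 0.001157 m·K/W
  R'_fibreglass batt = ln(0.603/0.474)/(2πk) = 0.2407/(2π·0.0408) = 0.9390 m·K/W
R_cellular glass = ΣR − ΣR_known = 3.244 − 0.9402 = 2.304 m·K/W
ln(r₂/r₁)/(2πk) = 2.304 ⇒ k = 0.7813/(2π·2.304) = 0.0540 W/m·K

k = 0.0540 W/m·K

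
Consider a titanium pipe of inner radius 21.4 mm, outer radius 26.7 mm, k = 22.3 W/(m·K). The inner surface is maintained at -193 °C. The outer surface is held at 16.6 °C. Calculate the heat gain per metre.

Q' = 2πk·ΔT/ln(r₂/r₁) = 2π × 22.3 × 209.6 / ln(0.0267/0.0214) = 1.33×10^5 W/m

Q' = 133 kW/m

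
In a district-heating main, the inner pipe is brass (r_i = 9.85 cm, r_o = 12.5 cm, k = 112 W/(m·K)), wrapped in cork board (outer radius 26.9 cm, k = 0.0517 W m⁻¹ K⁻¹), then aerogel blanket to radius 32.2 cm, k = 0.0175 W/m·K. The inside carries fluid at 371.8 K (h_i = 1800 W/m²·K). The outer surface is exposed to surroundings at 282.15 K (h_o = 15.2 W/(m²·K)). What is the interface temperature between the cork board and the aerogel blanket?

T = 319.3 K

Series thermal resistances, inner to outer:
  R'_conv,in = 1/(2πr h) = 1/(2π·0.0985·1800) = 8.977×10^-4 m·K/W
  R'_brass = ln(0.125/0.0985)/(2πk) = 0.2383/(2π·112) = 3.386×10^-4 m·K/W
  R'_cork board = ln(0.269/0.125)/(2πk) = 0.7664/(2π·0.0517) = 2.359 m·K/W
  R'_aerogel blanket = ln(0.322/0.269)/(2πk) = 0.1798/(2π·0.0175) = 1.636 m·K/W
  R'_conv,out = 1/(2πr h) = 1/(2π·0.322·15.2) = 0.03252 m·K/W
ΣR = 8.977×10^-4 + 3.386×10^-4 + 2.359 + 1.636 + 0.03252 = 4.029 m·K/W
Q' = ΔT/ΣR = (371.8 K − 282.15 K)/4.029 = 22.25 W/m
From the inner boundary to the cork board/aerogel blanket interface, ΣR_partial = 2.360 m·K/W.
T_interface = T_in − Q'·ΣR_partial = 371.8 K − (22.25)(2.360) = 319.3 K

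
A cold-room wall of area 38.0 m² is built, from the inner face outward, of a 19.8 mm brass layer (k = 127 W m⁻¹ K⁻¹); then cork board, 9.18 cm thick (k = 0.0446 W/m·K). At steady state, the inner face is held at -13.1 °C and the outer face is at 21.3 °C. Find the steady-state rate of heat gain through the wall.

Q = 635 W

Resistance network (inner→outer):
  R_brass = L/(kA) = 0.0198/(127·38.0) = 4.103×10^-6 K/W
  R_cork board = L/(kA) = 0.0918/(0.0446·38.0) = 0.05417 K/W
ΣR = 4.103×10^-6 + 0.05417 = 0.05417 K/W
Q = ΔT/ΣR = (-13.1 °C − 21.3 °C)/0.05417 = -635 W
(Negative Q ⇒ heat flows inward; heat gain = 635 W.)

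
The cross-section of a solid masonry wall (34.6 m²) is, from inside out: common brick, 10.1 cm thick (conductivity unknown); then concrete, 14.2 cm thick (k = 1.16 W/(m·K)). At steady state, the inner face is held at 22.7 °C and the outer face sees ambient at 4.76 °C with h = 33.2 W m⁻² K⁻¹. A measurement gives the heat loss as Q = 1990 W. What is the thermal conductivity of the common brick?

k = 0.634 W/m·K

ΣR = ΔT/Q = |22.7 − 4.76|/1990 = 0.009015 K/W
Known resistances:
  R_concrete = L/(kA) = 0.142/(1.16·34.6) = 0.003538 K/W
  R_conv,out = 1/(hA) = 1/(33.2·34.6) = 8.705×10^-4 K/W
R_common brick = ΣR − ΣR_known = 0.009015 − 0.004409 = 0.004606 K/W
L/(kA) = 0.004606 ⇒ k = 0.101/(0.004606·34.6) = 0.634 W/m·K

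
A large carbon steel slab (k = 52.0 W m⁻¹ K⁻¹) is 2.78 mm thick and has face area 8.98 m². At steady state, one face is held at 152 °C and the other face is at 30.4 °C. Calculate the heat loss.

Q = 20400 kW

Q = kA·ΔT/L = 52.0 × 8.98 × |152 °C − 30.4 °C| / 0.00278 = 2.04×10^7 W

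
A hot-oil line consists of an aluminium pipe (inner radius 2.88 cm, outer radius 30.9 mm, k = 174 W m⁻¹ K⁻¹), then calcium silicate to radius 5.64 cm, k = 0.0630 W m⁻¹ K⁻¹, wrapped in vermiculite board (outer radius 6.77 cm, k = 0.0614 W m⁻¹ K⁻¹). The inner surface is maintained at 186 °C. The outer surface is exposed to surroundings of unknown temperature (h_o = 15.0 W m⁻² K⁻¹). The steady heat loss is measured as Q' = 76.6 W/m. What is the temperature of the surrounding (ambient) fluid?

T_out = 21.3 °C

Sum the resistances:
  R'_aluminium = ln(0.0309/0.0288)/(2πk) = 0.07038/(2π·174) = 6.438×10^-5 m·K/W
  R'_calcium silicate = ln(0.0564/0.0309)/(2πk) = 0.6017/(2π·0.0630) = 1.520 m·K/W
  R'_vermiculite board = ln(0.0677/0.0564)/(2πk) = 0.1826/(2π·0.0614) = 0.4734 m·K/W
  R'_conv,out = 1/(2πr h) = 1/(2π·0.0677·15.0) = 0.1567 m·K/W
ΣR = 2.150 m·K/W
ΔT = Q'·ΣR = 76.6 × 2.150 = 164.7 K
Heat flows outward, so T_out = T_in − ΔT = 186 − 164.7 = 21.3 °C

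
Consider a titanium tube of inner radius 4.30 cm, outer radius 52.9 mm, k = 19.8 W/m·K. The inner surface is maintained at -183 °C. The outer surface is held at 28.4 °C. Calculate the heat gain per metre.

Q' = 1.27×10^5 W/m

Q' = 2πk·ΔT/ln(r₂/r₁) = 2π × 19.8 × 211.4 / ln(0.0529/0.0430) = 1.27×10^5 W/m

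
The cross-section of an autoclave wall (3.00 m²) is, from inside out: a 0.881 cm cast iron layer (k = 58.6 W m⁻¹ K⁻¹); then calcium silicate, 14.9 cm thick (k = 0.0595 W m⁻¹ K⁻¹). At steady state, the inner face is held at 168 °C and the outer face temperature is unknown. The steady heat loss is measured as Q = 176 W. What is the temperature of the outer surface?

T_out = 21.1 °C

Sum the resistances:
  R_cast iron = L/(kA) = 0.00881/(58.6·3.00) = 5.011×10^-5 K/W
  R_calcium silicate = L/(kA) = 0.149/(0.0595·3.00) = 0.8347 K/W
ΣR = 0.8348 K/W
ΔT = Q·ΣR = 176 × 0.8348 = 146.9 K
Heat flows outward, so T_out = T_in − ΔT = 168 − 146.9 = 21.1 °C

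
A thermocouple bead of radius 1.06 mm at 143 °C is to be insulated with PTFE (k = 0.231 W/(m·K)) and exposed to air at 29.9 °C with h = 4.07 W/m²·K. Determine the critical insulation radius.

For a sphere, r_cr = 2k_ins/h = 2·0.231/4.07 = 0.114 m = 11.4 cm

r_cr = 11.4 cm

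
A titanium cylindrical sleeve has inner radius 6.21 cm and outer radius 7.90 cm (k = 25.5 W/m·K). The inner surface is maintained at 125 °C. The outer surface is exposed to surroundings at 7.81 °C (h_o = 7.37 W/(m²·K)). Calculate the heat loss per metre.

Q' = 426 W/m

Series thermal resistances, inner to outer:
  R'_titanium = ln(0.0790/0.0621)/(2πk) = 0.2407/(2π·25.5) = 0.001502 m·K/W
  R'_conv,out = 1/(2πr h) = 1/(2π·0.0790·7.37) = 0.2734 m·K/W
ΣR = 0.001502 + 0.2734 = 0.2749 m·K/W
Q' = ΔT/ΣR = (125 °C − 7.81 °C)/0.2749 = 426 W/m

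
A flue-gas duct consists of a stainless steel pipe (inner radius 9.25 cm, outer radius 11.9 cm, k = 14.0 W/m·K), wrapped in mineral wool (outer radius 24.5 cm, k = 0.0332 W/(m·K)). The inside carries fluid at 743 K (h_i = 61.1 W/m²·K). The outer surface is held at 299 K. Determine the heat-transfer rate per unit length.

Resistance network (inner→outer):
  R'_conv,in = 1/(2πr h) = 1/(2π·0.0925·61.1) = 0.02816 m·K/W
  R'_stainless steel = ln(0.119/0.0925)/(2πk) = 0.2519/(2π·14.0) = 0.002864 m·K/W
  R'_mineral wool = ln(0.245/0.119)/(2πk) = 0.7221/(2π·0.0332) = 3.462 m·K/W
ΣR = 0.02816 + 0.002864 + 3.462 = 3.493 m·K/W
Q' = ΔT/ΣR = (743 K − 299 K)/3.493 = 127 W/m

Q' = 127 W/m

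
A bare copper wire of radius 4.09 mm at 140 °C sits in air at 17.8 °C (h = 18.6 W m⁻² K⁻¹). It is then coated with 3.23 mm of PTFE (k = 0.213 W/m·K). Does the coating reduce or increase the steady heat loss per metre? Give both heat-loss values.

increases: 58.4 → 76.2 W/m

Critical radius for a cylinder: r_cr = k/h = 0.0115 m = 1.15 cm.
Outer radius after coating: r₂ = 0.00409 + 0.00323 = 0.00732 m.
Since r₁ < r_cr and r₂ ≤ r_cr, the coating moves toward the maximum at r_cr — heat loss rises.
Bare: R = 1/(2πr₁h) = 2.092 m·K/W; Q = 122.2/2.092 = 58.4 W/m.
Coated: R = R_cond + R_conv = 1.604 m·K/W; Q = 122.2/1.604 = 76.2 W/m.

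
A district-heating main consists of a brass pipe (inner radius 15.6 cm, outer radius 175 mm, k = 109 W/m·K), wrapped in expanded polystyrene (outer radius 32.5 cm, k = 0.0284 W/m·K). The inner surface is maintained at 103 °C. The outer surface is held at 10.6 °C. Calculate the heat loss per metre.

Resistance network (inner→outer):
  R'_brass = ln(0.175/0.156)/(2πk) = 0.1149/(2π·109) = 1.678×10^-4 m·K/W
  R'_expanded polystyrene = ln(0.325/0.175)/(2πk) = 0.6190/(2π·0.0284) = 3.469 m·K/W
ΣR = 1.678×10^-4 + 3.469 = 3.469 m·K/W
Q' = ΔT/ΣR = (103 °C − 10.6 °C)/3.469 = 26.6 W/m

Q' = 26.6 W/m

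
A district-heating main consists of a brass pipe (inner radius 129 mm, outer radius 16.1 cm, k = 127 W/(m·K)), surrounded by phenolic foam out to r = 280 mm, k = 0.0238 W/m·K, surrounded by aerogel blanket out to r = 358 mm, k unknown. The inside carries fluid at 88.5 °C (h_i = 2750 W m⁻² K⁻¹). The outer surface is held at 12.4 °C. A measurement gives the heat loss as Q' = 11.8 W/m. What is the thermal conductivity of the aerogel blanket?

ΣR = ΔT/Q' = |88.5 − 12.4|/11.8 = 6.449 m·K/W
Known resistances:
  R'_conv,in = 1/(2πr h) = 1/(2π·0.129·2750) = 4.486×10^-4 m·K/W
  R'_brass = ln(0.161/0.129)/(2πk) = 0.2216/(2π·127) = 2.777×10^-4 m·K/W
  R'_phenolic foam = ln(0.280/0.161)/(2πk) = 0.5534/(2π·0.0238) = 3.701 m·K/W
R_aerogel blanket = ΣR − ΣR_known = 6.449 − 3.702 = 2.747 m·K/W
ln(r₂/r₁)/(2πk) = 2.747 ⇒ k = 0.2457/(2π·2.747) = 0.0142 W/m·K

k = 0.0142 W/m·K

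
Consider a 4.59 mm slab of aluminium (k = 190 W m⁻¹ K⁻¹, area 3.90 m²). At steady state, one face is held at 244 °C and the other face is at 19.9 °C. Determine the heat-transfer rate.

Q = kA·ΔT/L = 190 × 3.90 × |244 °C − 19.9 °C| / 0.00459 = 3.62×10^7 W

Q = 3.62×10^7 W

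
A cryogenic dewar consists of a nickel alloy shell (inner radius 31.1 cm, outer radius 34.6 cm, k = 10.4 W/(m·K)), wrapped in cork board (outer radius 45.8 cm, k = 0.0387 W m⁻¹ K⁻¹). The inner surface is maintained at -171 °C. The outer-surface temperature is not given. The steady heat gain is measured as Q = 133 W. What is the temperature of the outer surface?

T_out = 22.6 °C

Sum the resistances:
  R_nickel alloy = (1/0.311 − 1/0.346)/(4πk) = 0.3253/(4π·10.4) = 0.002489 K/W
  R_cork board = (1/0.346 − 1/0.458)/(4πk) = 0.7068/(4π·0.0387) = 1.453 K/W
ΣR = 1.456 K/W
ΔT = Q·ΣR = 133 × 1.456 = 193.6 K
Heat flows inward, so T_out = T_in + ΔT = -171 + 193.6 = 22.6 °C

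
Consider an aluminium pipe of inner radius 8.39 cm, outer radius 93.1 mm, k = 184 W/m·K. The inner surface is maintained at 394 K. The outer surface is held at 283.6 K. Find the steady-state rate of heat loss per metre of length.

Q' = 1230 kW/m

Q' = 2πk·ΔT/ln(r₂/r₁) = 2π × 184 × 110.4 / ln(0.0931/0.0839) = 1.23×10^6 W/m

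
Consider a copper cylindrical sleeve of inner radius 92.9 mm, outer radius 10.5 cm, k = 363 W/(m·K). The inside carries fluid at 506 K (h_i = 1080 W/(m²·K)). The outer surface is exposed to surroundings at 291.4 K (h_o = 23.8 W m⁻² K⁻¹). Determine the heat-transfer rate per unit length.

Treat each layer as a resistance in series:
  R'_conv,in = 1/(2πr h) = 1/(2π·0.0929·1080) = 0.001586 m·K/W
  R'_copper = ln(0.105/0.0929)/(2πk) = 0.1224/(2π·363) = 5.368×10^-5 m·K/W
  R'_conv,out = 1/(2πr h) = 1/(2π·0.105·23.8) = 0.06369 m·K/W
ΣR = 0.001586 + 5.368×10^-5 + 0.06369 = 0.06533 m·K/W
Q' = ΔT/ΣR = (506 K − 291.4 K)/0.06533 = 3280 W/m

Q' = 3.28 kW/m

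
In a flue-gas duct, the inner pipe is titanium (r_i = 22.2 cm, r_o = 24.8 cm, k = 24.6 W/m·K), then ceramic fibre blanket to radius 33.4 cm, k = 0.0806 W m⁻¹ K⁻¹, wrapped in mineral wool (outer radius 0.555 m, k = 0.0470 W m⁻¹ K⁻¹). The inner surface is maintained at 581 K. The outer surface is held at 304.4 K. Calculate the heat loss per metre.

Q' = 120 W/m

Treat each layer as a resistance in series:
  R'_titanium = ln(0.248/0.222)/(2πk) = 0.1108/(2π·24.6) = 7.165×10^-4 m·K/W
  R'_ceramic fibre blanket = ln(0.334/0.248)/(2πk) = 0.2977/(2π·0.0806) = 0.5879 m·K/W
  R'_mineral wool = ln(0.555/0.334)/(2πk) = 0.5078/(2π·0.0470) = 1.720 m·K/W
ΣR = 7.165×10^-4 + 0.5879 + 1.720 = 2.309 m·K/W
Q' = ΔT/ΣR = (581 K − 304.4 K)/2.309 = 120 W/m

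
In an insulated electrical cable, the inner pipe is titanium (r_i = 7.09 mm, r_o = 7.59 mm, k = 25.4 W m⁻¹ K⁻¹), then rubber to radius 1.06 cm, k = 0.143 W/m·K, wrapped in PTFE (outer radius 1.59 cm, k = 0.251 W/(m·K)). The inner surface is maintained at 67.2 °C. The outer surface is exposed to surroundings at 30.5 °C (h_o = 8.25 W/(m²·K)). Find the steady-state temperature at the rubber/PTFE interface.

T = 59.8 °C

Resistance network (inner→outer):
  R'_titanium = ln(0.00759/0.00709)/(2πk) = 0.06815/(2π·25.4) = 4.270×10^-4 m·K/W
  R'_rubber = ln(0.0106/0.00759)/(2πk) = 0.3340/(2π·0.143) = 0.3718 m·K/W
  R'_PTFE = ln(0.0159/0.0106)/(2πk) = 0.4055/(2π·0.251) = 0.2571 m·K/W
  R'_conv,out = 1/(2πr h) = 1/(2π·0.0159·8.25) = 1.213 m·K/W
ΣR = 4.270×10^-4 + 0.3718 + 0.2571 + 1.213 = 1.842 m·K/W
Q' = ΔT/ΣR = (67.2 °C − 30.5 °C)/1.842 = 19.92 W/m
From the inner boundary to the rubber/PTFE interface, ΣR_partial = 0.3722 m·K/W.
T_interface = T_in − Q'·ΣR_partial = 67.2 °C − (19.92)(0.3722) = 59.8 °C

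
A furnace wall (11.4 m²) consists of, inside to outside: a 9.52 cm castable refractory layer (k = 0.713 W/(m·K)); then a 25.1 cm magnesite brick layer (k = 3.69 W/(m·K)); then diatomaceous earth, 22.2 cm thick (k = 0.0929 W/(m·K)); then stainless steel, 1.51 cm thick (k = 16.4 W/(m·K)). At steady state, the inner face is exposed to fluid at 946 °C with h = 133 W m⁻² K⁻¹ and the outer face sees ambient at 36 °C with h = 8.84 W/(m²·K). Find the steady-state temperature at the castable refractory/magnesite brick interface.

Series thermal resistances, inner to outer:
  R_conv,in = 1/(hA) = 1/(133·11.4) = 6.595×10^-4 K/W
  R_castable refractory = L/(kA) = 0.0952/(0.713·11.4) = 0.01171 K/W
  R_magnesite brick = L/(kA) = 0.251/(3.69·11.4) = 0.005967 K/W
  R_diatomaceous earth = L/(kA) = 0.222/(0.0929·11.4) = 0.2096 K/W
  R_stainless steel = L/(kA) = 0.0151/(16.4·11.4) = 8.077×10^-5 K/W
  R_conv,out = 1/(hA) = 1/(8.84·11.4) = 0.009923 K/W
ΣR = 6.595×10^-4 + 0.01171 + 0.005967 + 0.2096 + 8.077×10^-5 + 0.009923 = 0.2379 K/W
Q = ΔT/ΣR = (946 °C − 36 °C)/0.2379 = 3825 W
From the inner boundary to the castable refractory/magnesite brick interface, ΣR_partial = 0.01237 K/W.
T_interface = T_in − Q·ΣR_partial = 946 °C − (3825)(0.01237) = 899 °C

T = 899 °C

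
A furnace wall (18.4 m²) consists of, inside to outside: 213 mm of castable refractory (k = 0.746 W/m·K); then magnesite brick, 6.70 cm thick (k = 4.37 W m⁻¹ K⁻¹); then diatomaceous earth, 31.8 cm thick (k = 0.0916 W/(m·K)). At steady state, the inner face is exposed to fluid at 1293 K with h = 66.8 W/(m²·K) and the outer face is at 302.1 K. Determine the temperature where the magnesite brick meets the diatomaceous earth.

T = 1210 K

Resistance network (inner→outer):
  R_conv,in = 1/(hA) = 1/(66.8·18.4) = 8.136×10^-4 K/W
  R_castable refractory = L/(kA) = 0.213/(0.746·18.4) = 0.01552 K/W
  R_magnesite brick = L/(kA) = 0.0670/(4.37·18.4) = 8.333×10^-4 K/W
  R_diatomaceous earth = L/(kA) = 0.318/(0.0916·18.4) = 0.1887 K/W
ΣR = 8.136×10^-4 + 0.01552 + 8.333×10^-4 + 0.1887 = 0.2059 K/W
Q = ΔT/ΣR = (1293 K − 302.1 K)/0.2059 = 4813 W
From the inner boundary to the magnesite brick/diatomaceous earth interface, ΣR_partial = 0.01717 K/W.
T_interface = T_in − Q·ΣR_partial = 1293 K − (4813)(0.01717) = 1210 K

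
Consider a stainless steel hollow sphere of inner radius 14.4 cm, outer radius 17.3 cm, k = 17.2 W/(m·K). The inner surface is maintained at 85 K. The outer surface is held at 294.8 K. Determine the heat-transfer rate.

Q = 4πk·ΔT/(1/r₁ − 1/r₂) = 4π × 17.2 × 209.8 / (1/0.144 − 1/0.173) = 39000 W

Q = 39000 W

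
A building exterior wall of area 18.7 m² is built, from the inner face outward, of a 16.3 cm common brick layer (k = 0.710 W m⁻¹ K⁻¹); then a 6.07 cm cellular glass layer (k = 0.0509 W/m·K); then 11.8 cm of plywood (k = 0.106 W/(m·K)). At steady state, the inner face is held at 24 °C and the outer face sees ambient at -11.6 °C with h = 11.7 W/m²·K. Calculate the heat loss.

Series thermal resistances, inner to outer:
  R_common brick = L/(kA) = 0.163/(0.710·18.7) = 0.01228 K/W
  R_cellular glass = L/(kA) = 0.0607/(0.0509·18.7) = 0.06377 K/W
  R_plywood = L/(kA) = 0.118/(0.106·18.7) = 0.05953 K/W
  R_conv,out = 1/(hA) = 1/(11.7·18.7) = 0.004571 K/W
ΣR = 0.01228 + 0.06377 + 0.05953 + 0.004571 = 0.1402 K/W
Q = ΔT/ΣR = (24 °C − -11.6 °C)/0.1402 = 254 W

Q = 254 W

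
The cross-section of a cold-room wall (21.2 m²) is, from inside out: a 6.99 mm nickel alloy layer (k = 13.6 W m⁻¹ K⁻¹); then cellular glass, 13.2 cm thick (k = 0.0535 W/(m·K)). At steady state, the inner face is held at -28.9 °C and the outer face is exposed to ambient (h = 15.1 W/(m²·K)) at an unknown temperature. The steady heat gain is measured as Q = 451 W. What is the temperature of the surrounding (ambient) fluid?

Sum the resistances:
  R_nickel alloy = L/(kA) = 0.00699/(13.6·21.2) = 2.424×10^-5 K/W
  R_cellular glass = L/(kA) = 0.132/(0.0535·21.2) = 0.1164 K/W
  R_conv,out = 1/(hA) = 1/(15.1·21.2) = 0.003124 K/W
ΣR = 0.1195 K/W
ΔT = Q·ΣR = 451 × 0.1195 = 53.89 K
Heat flows inward, so T_out = T_in + ΔT = -28.9 + 53.89 = 25.0 °C

T_out = 25.0 °C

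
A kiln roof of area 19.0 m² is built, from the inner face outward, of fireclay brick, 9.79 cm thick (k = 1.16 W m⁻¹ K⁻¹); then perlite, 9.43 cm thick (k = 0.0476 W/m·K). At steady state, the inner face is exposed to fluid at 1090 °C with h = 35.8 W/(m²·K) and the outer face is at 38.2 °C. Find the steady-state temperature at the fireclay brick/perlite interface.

Treat each layer as a resistance in series:
  R_conv,in = 1/(hA) = 1/(35.8·19.0) = 0.001470 K/W
  R_fireclay brick = L/(kA) = 0.0979/(1.16·19.0) = 0.004442 K/W
  R_perlite = L/(kA) = 0.0943/(0.0476·19.0) = 0.1043 K/W
ΣR = 0.001470 + 0.004442 + 0.1043 = 0.1102 K/W
Q = ΔT/ΣR = (1090 °C − 38.2 °C)/0.1102 = 9544 W
From the inner boundary to the fireclay brick/perlite interface, ΣR_partial = 0.005912 K/W.
T_interface = T_in − Q·ΣR_partial = 1090 °C − (9544)(0.005912) = 1034 °C

T = 1034 °C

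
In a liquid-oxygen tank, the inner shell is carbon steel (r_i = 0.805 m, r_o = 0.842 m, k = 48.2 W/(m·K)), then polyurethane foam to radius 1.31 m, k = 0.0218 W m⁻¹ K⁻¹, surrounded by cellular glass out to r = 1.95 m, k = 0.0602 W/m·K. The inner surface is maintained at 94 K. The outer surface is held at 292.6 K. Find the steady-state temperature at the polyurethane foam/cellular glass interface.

T = 257.6 K

Series thermal resistances, inner to outer:
  R_carbon steel = (1/0.805 − 1/0.842)/(4πk) = 0.05459/(4π·48.2) = 9.012×10^-5 K/W
  R_polyurethane foam = (1/0.842 − 1/1.31)/(4πk) = 0.4243/(4π·0.0218) = 1.549 K/W
  R_cellular glass = (1/1.31 − 1/1.95)/(4πk) = 0.2505/(4π·0.0602) = 0.3312 K/W
ΣR = 9.012×10^-5 + 1.549 + 0.3312 = 1.880 K/W
Q = ΔT/ΣR = (94 K − 292.6 K)/1.880 = -105.6 W
From the inner boundary to the polyurethane foam/cellular glass interface, ΣR_partial = 1.549 K/W.
T_interface = T_in − Q·ΣR_partial = 94 K − (-105.6)(1.549) = 257.6 K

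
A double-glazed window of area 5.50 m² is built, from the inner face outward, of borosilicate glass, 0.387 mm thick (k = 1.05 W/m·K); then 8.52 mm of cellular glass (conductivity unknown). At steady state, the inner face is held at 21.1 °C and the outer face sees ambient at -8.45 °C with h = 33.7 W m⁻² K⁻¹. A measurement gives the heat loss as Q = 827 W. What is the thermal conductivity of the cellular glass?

k = 0.0512 W/m·K

ΣR = ΔT/Q = |21.1 − -8.45|/827 = 0.03573 K/W
Known resistances:
  R_borosilicate glass = L/(kA) = 3.87×10^-4/(1.05·5.50) = 6.701×10^-5 K/W
  R_conv,out = 1/(hA) = 1/(33.7·5.50) = 0.005395 K/W
R_cellular glass = ΣR − ΣR_known = 0.03573 − 0.005462 = 0.03027 K/W
L/(kA) = 0.03027 ⇒ k = 0.00852/(0.03027·5.50) = 0.0512 W/m·K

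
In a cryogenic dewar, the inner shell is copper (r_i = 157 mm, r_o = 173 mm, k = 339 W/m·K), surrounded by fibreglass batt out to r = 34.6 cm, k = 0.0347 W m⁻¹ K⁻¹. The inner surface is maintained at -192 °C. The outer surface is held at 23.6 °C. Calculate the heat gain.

Series thermal resistances, inner to outer:
  R_copper = (1/0.157 − 1/0.173)/(4πk) = 0.5891/(4π·339) = 1.383×10^-4 K/W
  R_fibreglass batt = (1/0.173 − 1/0.346)/(4πk) = 2.890/(4π·0.0347) = 6.628 K/W
ΣR = 1.383×10^-4 + 6.628 = 6.628 K/W
Q = ΔT/ΣR = (-192 °C − 23.6 °C)/6.628 = -32.5 W
(Negative Q ⇒ heat flows inward; heat gain = 32.5 W.)

Q = 32.5 W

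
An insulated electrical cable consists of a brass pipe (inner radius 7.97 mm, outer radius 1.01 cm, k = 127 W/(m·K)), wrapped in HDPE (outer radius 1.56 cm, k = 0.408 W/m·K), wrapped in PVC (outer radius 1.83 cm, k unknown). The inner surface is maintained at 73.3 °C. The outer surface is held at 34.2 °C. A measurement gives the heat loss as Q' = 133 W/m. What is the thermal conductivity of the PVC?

ΣR = ΔT/Q' = |73.3 − 34.2|/133 = 0.2940 m·K/W
Known resistances:
  R'_brass = ln(0.0101/0.00797)/(2πk) = 0.2369/(2π·127) = 2.968×10^-4 m·K/W
  R'_HDPE = ln(0.0156/0.0101)/(2πk) = 0.4347/(2π·0.408) = 0.1696 m·K/W
R_PVC = ΣR − ΣR_known = 0.2940 − 0.1699 = 0.1241 m·K/W
ln(r₂/r₁)/(2πk) = 0.1241 ⇒ k = 0.1596/(2π·0.1241) = 0.205 W/m·K

k = 0.205 W/m·K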